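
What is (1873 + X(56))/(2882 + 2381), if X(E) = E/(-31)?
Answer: 3053/8587 ≈ 0.35554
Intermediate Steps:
X(E) = -E/31 (X(E) = E*(-1/31) = -E/31)
(1873 + X(56))/(2882 + 2381) = (1873 - 1/31*56)/(2882 + 2381) = (1873 - 56/31)/5263 = (58007/31)*(1/5263) = 3053/8587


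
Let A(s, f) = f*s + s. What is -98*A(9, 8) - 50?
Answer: -7988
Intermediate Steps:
A(s, f) = s + f*s
-98*A(9, 8) - 50 = -882*(1 + 8) - 50 = -882*9 - 50 = -98*81 - 50 = -7938 - 50 = -7988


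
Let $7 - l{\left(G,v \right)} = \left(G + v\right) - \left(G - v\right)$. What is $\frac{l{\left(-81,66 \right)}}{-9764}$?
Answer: $\frac{125}{9764} \approx 0.012802$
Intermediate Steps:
$l{\left(G,v \right)} = 7 - 2 v$ ($l{\left(G,v \right)} = 7 - \left(\left(G + v\right) - \left(G - v\right)\right) = 7 - 2 v$)
$\frac{l{\left(-81,66 \right)}}{-9764} = \frac{7 - 132}{-9764} = \left(7 - 132\right) \left(- \frac{1}{9764}\right) = \left(-125\right) \left(- \frac{1}{9764}\right) = \frac{125}{9764}$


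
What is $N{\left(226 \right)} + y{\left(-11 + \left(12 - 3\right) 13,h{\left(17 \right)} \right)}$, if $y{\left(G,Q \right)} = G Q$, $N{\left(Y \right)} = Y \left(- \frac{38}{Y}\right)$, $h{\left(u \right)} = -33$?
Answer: $-3536$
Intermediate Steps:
$N{\left(Y \right)} = -38$
$N{\left(226 \right)} + y{\left(-11 + \left(12 - 3\right) 13,h{\left(17 \right)} \right)} = -38 + \left(-11 + \left(12 - 3\right) 13\right) \left(-33\right) = -38 + \left(-11 + 9 \cdot 13\right) \left(-33\right) = -38 + \left(-11 + 117\right) \left(-33\right) = -38 + 106 \left(-33\right) = -38 - 3498 = -3536$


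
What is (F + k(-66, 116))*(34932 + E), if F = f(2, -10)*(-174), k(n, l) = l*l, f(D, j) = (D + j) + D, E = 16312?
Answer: 743038000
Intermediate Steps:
f(D, j) = j + 2*D
k(n, l) = l**2
F = 1044 (F = (-10 + 2*2)*(-174) = (-10 + 4)*(-174) = -6*(-174) = 1044)
(F + k(-66, 116))*(34932 + E) = (1044 + 116**2)*(34932 + 16312) = (1044 + 13456)*51244 = 14500*51244 = 743038000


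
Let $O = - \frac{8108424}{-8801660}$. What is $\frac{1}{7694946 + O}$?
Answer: $\frac{2200415}{16932076629696} \approx 1.2996 \cdot 10^{-7}$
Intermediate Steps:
$O = \frac{2027106}{2200415}$ ($O = \left(-8108424\right) \left(- \frac{1}{8801660}\right) = \frac{2027106}{2200415} \approx 0.92124$)
$\frac{1}{7694946 + O} = \frac{1}{7694946 + \frac{2027106}{2200415}} = \frac{1}{\frac{16932076629696}{2200415}} = \frac{2200415}{16932076629696}$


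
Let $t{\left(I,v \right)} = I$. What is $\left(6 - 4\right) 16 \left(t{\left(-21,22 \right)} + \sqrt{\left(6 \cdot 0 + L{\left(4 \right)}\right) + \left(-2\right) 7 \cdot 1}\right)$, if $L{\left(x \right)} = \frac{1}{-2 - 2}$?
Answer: $-672 + 16 i \sqrt{57} \approx -672.0 + 120.8 i$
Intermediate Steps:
$L{\left(x \right)} = - \frac{1}{4}$ ($L{\left(x \right)} = \frac{1}{-4} = - \frac{1}{4}$)
$\left(6 - 4\right) 16 \left(t{\left(-21,22 \right)} + \sqrt{\left(6 \cdot 0 + L{\left(4 \right)}\right) + \left(-2\right) 7 \cdot 1}\right) = \left(6 - 4\right) 16 \left(-21 + \sqrt{\left(6 \cdot 0 - \frac{1}{4}\right) + \left(-2\right) 7 \cdot 1}\right) = \left(6 - 4\right) 16 \left(-21 + \sqrt{\left(0 - \frac{1}{4}\right) - 14}\right) = 2 \cdot 16 \left(-21 + \sqrt{- \frac{1}{4} - 14}\right) = 32 \left(-21 + \sqrt{- \frac{57}{4}}\right) = 32 \left(-21 + \frac{i \sqrt{57}}{2}\right) = -672 + 16 i \sqrt{57}$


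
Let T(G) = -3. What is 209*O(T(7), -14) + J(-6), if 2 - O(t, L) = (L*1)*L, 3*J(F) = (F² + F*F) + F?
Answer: -40524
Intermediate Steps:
J(F) = F/3 + 2*F²/3 (J(F) = ((F² + F*F) + F)/3 = ((F² + F²) + F)/3 = (2*F² + F)/3 = (F + 2*F²)/3 = F/3 + 2*F²/3)
O(t, L) = 2 - L² (O(t, L) = 2 - L*1*L = 2 - L*L = 2 - L²)
209*O(T(7), -14) + J(-6) = 209*(2 - 1*(-14)²) + (⅓)*(-6)*(1 + 2*(-6)) = 209*(2 - 1*196) + (⅓)*(-6)*(1 - 12) = 209*(2 - 196) + (⅓)*(-6)*(-11) = 209*(-194) + 22 = -40546 + 22 = -40524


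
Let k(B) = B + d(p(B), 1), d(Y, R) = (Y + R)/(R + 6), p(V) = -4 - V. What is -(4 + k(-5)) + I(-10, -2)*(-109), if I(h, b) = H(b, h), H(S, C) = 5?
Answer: -3810/7 ≈ -544.29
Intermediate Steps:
d(Y, R) = (R + Y)/(6 + R)
I(h, b) = 5
k(B) = -3/7 + 6*B/7 (k(B) = B + (1 + (-4 - B))/(6 + 1) = B + (-3 - B)/7 = B + (-3/7 - B/7) = -3/7 + 6*B/7)
-(4 + k(-5)) + I(-10, -2)*(-109) = -(4 + (-3/7 + (6/7)*(-5))) + 5*(-109) = -(4 + (-3/7 - 30/7)) - 545 = -(4 - 33/7) - 545 = -1*(-5/7) - 545 = 5/7 - 545 = -3810/7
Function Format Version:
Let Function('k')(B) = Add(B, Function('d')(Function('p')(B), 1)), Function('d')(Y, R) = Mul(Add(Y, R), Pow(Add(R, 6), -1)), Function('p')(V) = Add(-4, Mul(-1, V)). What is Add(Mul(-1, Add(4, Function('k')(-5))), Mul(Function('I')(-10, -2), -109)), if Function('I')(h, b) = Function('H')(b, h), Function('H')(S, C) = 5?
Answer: Rational(-3810, 7) ≈ -544.29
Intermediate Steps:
Function('d')(Y, R) = Mul(Pow(Add(6, R), -1), Add(R, Y)) (Function('d')(Y, R) = Mul(Add(R, Y), Pow(Add(6, R), -1)) = Mul(Pow(Add(6, R), -1), Add(R, Y)))
Function('I')(h, b) = 5
Function('k')(B) = Add(Rational(-3, 7), Mul(Rational(6, 7), B)) (Function('k')(B) = Add(B, Mul(Pow(Add(6, 1), -1), Add(1, Add(-4, Mul(-1, B))))) = Add(B, Mul(Pow(7, -1), Add(-3, Mul(-1, B)))) = Add(B, Mul(Rational(1, 7), Add(-3, Mul(-1, B)))) = Add(B, Add(Rational(-3, 7), Mul(Rational(-1, 7), B))) = Add(Rational(-3, 7), Mul(Rational(6, 7), B)))
Add(Mul(-1, Add(4, Function('k')(-5))), Mul(Function('I')(-10, -2), -109)) = Add(Mul(-1, Add(4, Add(Rational(-3, 7), Mul(Rational(6, 7), -5)))), Mul(5, -109)) = Add(Mul(-1, Add(4, Add(Rational(-3, 7), Rational(-30, 7)))), -545) = Add(Mul(-1, Add(4, Rational(-33, 7))), -545) = Add(Mul(-1, Rational(-5, 7)), -545) = Add(Rational(5, 7), -545) = Rational(-3810, 7)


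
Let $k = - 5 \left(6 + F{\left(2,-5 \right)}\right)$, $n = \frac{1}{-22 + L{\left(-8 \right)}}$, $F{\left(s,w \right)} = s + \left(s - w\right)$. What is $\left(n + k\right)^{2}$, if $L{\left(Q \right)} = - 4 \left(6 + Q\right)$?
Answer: $\frac{1104601}{196} \approx 5635.7$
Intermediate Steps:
$F{\left(s,w \right)} = - w + 2 s$
$L{\left(Q \right)} = -24 - 4 Q$
$n = - \frac{1}{14}$ ($n = \frac{1}{-22 - -8} = \frac{1}{-22 + \left(-24 + 32\right)} = \frac{1}{-22 + 8} = \frac{1}{-14} = - \frac{1}{14} \approx -0.071429$)
$k = -75$ ($k = - 5 \left(6 + \left(\left(-1\right) \left(-5\right) + 2 \cdot 2\right)\right) = - 5 \left(6 + \left(5 + 4\right)\right) = - 5 \left(6 + 9\right) = \left(-5\right) 15 = -75$)
$\left(n + k\right)^{2} = \left(- \frac{1}{14} - 75\right)^{2} = \left(- \frac{1051}{14}\right)^{2} = \frac{1104601}{196}$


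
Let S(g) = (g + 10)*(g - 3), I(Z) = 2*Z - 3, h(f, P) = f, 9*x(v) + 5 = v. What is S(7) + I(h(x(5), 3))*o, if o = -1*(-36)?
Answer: -40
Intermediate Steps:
x(v) = -5/9 + v/9
I(Z) = -3 + 2*Z
S(g) = (-3 + g)*(10 + g) (S(g) = (10 + g)*(-3 + g) = (-3 + g)*(10 + g))
o = 36
S(7) + I(h(x(5), 3))*o = (-30 + 7² + 7*7) + (-3 + 2*(-5/9 + (⅑)*5))*36 = (-30 + 49 + 49) + (-3 + 2*(-5/9 + 5/9))*36 = 68 + (-3 + 2*0)*36 = 68 + (-3 + 0)*36 = 68 - 3*36 = 68 - 108 = -40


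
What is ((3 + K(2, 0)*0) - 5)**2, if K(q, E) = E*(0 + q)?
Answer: 4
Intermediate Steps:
K(q, E) = E*q
((3 + K(2, 0)*0) - 5)**2 = ((3 + (0*2)*0) - 5)**2 = ((3 + 0*0) - 5)**2 = ((3 + 0) - 5)**2 = (3 - 5)**2 = (-2)**2 = 4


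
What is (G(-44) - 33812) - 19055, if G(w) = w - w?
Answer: -52867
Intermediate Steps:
G(w) = 0
(G(-44) - 33812) - 19055 = (0 - 33812) - 19055 = -33812 - 19055 = -52867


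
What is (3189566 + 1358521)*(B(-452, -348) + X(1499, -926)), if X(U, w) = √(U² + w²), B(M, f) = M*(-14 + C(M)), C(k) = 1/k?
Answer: 28784842623 + 4548087*√3104477 ≈ 3.6798e+10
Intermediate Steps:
B(M, f) = M*(-14 + 1/M)
(3189566 + 1358521)*(B(-452, -348) + X(1499, -926)) = (3189566 + 1358521)*((1 - 14*(-452)) + √(1499² + (-926)²)) = 4548087*((1 + 6328) + √(2247001 + 857476)) = 4548087*(6329 + √3104477) = 28784842623 + 4548087*√3104477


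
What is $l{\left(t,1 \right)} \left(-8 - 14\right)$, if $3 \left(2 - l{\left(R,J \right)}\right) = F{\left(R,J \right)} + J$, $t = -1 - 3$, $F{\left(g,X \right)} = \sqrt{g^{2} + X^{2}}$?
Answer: $- \frac{110}{3} + \frac{22 \sqrt{17}}{3} \approx -6.4306$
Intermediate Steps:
$F{\left(g,X \right)} = \sqrt{X^{2} + g^{2}}$
$t = -4$
$l{\left(R,J \right)} = 2 - \frac{J}{3} - \frac{\sqrt{J^{2} + R^{2}}}{3}$ ($l{\left(R,J \right)} = 2 - \frac{\sqrt{J^{2} + R^{2}} + J}{3} = 2 - \frac{J + \sqrt{J^{2} + R^{2}}}{3} = 2 - \left(\frac{J}{3} + \frac{\sqrt{J^{2} + R^{2}}}{3}\right) = 2 - \frac{J}{3} - \frac{\sqrt{J^{2} + R^{2}}}{3}$)
$l{\left(t,1 \right)} \left(-8 - 14\right) = \left(2 - \frac{1}{3} - \frac{\sqrt{1^{2} + \left(-4\right)^{2}}}{3}\right) \left(-8 - 14\right) = \left(2 - \frac{1}{3} - \frac{\sqrt{1 + 16}}{3}\right) \left(-22\right) = \left(2 - \frac{1}{3} - \frac{\sqrt{17}}{3}\right) \left(-22\right) = \left(\frac{5}{3} - \frac{\sqrt{17}}{3}\right) \left(-22\right) = - \frac{110}{3} + \frac{22 \sqrt{17}}{3}$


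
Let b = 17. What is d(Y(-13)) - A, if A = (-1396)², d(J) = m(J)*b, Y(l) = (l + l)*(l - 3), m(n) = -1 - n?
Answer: -1955905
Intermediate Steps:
Y(l) = 2*l*(-3 + l) (Y(l) = (2*l)*(-3 + l) = 2*l*(-3 + l))
d(J) = -17 - 17*J (d(J) = (-1 - J)*17 = -17 - 17*J)
A = 1948816
d(Y(-13)) - A = (-17 - 34*(-13)*(-3 - 13)) - 1*1948816 = (-17 - 34*(-13)*(-16)) - 1948816 = (-17 - 17*416) - 1948816 = (-17 - 7072) - 1948816 = -7089 - 1948816 = -1955905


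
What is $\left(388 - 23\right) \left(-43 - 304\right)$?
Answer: $-126655$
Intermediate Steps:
$\left(388 - 23\right) \left(-43 - 304\right) = 365 \left(-347\right) = -126655$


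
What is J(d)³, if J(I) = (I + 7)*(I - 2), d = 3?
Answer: 1000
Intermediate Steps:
J(I) = (-2 + I)*(7 + I) (J(I) = (7 + I)*(-2 + I) = (-2 + I)*(7 + I))
J(d)³ = (-14 + 3² + 5*3)³ = (-14 + 9 + 15)³ = 10³ = 1000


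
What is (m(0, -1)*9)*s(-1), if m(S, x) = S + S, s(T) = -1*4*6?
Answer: 0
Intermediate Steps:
s(T) = -24 (s(T) = -4*6 = -24)
m(S, x) = 2*S
(m(0, -1)*9)*s(-1) = ((2*0)*9)*(-24) = (0*9)*(-24) = 0*(-24) = 0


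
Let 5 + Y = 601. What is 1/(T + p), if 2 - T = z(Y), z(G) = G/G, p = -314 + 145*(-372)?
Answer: -1/54253 ≈ -1.8432e-5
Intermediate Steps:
Y = 596 (Y = -5 + 601 = 596)
p = -54254 (p = -314 - 53940 = -54254)
z(G) = 1
T = 1 (T = 2 - 1*1 = 2 - 1 = 1)
1/(T + p) = 1/(1 - 54254) = 1/(-54253) = -1/54253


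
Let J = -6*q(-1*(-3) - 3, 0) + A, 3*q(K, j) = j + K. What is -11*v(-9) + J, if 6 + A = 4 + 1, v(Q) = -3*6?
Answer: 197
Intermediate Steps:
v(Q) = -18
q(K, j) = K/3 + j/3 (q(K, j) = (j + K)/3 = (K + j)/3 = K/3 + j/3)
A = -1 (A = -6 + (4 + 1) = -6 + 5 = -1)
J = -1 (J = -6*((-1*(-3) - 3)/3 + (1/3)*0) - 1 = -6*((3 - 3)/3 + 0) - 1 = -6*((1/3)*0 + 0) - 1 = -6*(0 + 0) - 1 = -6*0 - 1 = 0 - 1 = -1)
-11*v(-9) + J = -11*(-18) - 1 = 198 - 1 = 197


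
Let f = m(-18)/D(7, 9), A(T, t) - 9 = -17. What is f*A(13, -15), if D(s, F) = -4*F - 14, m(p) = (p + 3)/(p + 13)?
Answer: 12/25 ≈ 0.48000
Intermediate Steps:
A(T, t) = -8 (A(T, t) = 9 - 17 = -8)
m(p) = (3 + p)/(13 + p)
D(s, F) = -14 - 4*F
f = -3/50 (f = ((3 - 18)/(13 - 18))/(-14 - 4*9) = (-15/(-5))/(-14 - 36) = -⅕*(-15)/(-50) = 3*(-1/50) = -3/50 ≈ -0.060000)
f*A(13, -15) = -3/50*(-8) = 12/25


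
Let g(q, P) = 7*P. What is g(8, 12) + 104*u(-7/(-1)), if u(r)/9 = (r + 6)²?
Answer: 158268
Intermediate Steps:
u(r) = 9*(6 + r)² (u(r) = 9*(r + 6)² = 9*(6 + r)²)
g(8, 12) + 104*u(-7/(-1)) = 7*12 + 104*(9*(6 - 7/(-1))²) = 84 + 104*(9*(6 - 7*(-1))²) = 84 + 104*(9*(6 + 7)²) = 84 + 104*(9*13²) = 84 + 104*(9*169) = 84 + 104*1521 = 84 + 158184 = 158268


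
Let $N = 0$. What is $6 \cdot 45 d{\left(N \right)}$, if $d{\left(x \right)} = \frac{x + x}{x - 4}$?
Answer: $0$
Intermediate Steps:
$d{\left(x \right)} = \frac{2 x}{-4 + x}$
$6 \cdot 45 d{\left(N \right)} = 6 \cdot 45 \cdot 2 \cdot 0 \frac{1}{-4 + 0} = 270 \cdot 2 \cdot 0 \frac{1}{-4} = 270 \cdot 2 \cdot 0 \left(- \frac{1}{4}\right) = 270 \cdot 0 = 0$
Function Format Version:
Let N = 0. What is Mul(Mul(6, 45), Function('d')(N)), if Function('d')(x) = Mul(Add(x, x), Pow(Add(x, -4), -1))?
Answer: 0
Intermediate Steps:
Function('d')(x) = Mul(2, x, Pow(Add(-4, x), -1)) (Function('d')(x) = Mul(Mul(2, x), Pow(Add(-4, x), -1)) = Mul(2, x, Pow(Add(-4, x), -1)))
Mul(Mul(6, 45), Function('d')(N)) = Mul(Mul(6, 45), Mul(2, 0, Pow(Add(-4, 0), -1))) = Mul(270, Mul(2, 0, Pow(-4, -1))) = Mul(270, Mul(2, 0, Rational(-1, 4))) = Mul(270, 0) = 0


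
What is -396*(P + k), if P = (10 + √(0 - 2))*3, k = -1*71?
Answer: 16236 - 1188*I*√2 ≈ 16236.0 - 1680.1*I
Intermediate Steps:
k = -71
P = 30 + 3*I*√2 (P = (10 + √(-2))*3 = (10 + I*√2)*3 = 30 + 3*I*√2 ≈ 30.0 + 4.2426*I)
-396*(P + k) = -396*((30 + 3*I*√2) - 71) = -396*(-41 + 3*I*√2) = 16236 - 1188*I*√2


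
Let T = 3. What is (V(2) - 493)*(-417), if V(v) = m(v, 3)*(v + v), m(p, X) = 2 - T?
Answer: 207249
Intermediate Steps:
m(p, X) = -1 (m(p, X) = 2 - 1*3 = 2 - 3 = -1)
V(v) = -2*v (V(v) = -(v + v) = -2*v)
(V(2) - 493)*(-417) = (-2*2 - 493)*(-417) = (-4 - 493)*(-417) = -497*(-417) = 207249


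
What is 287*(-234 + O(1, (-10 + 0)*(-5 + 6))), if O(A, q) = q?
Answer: -70028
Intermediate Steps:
287*(-234 + O(1, (-10 + 0)*(-5 + 6))) = 287*(-234 + (-10 + 0)*(-5 + 6)) = 287*(-234 - 10*1) = 287*(-234 - 10) = 287*(-244) = -70028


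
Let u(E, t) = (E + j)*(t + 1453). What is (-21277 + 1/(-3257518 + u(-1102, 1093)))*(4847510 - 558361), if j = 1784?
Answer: -138820123595120007/1521146 ≈ -9.1260e+10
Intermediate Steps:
u(E, t) = (1453 + t)*(1784 + E) (u(E, t) = (E + 1784)*(t + 1453) = (1784 + E)*(1453 + t) = (1453 + t)*(1784 + E))
(-21277 + 1/(-3257518 + u(-1102, 1093)))*(4847510 - 558361) = (-21277 + 1/(-3257518 + (2592152 + 1453*(-1102) + 1784*1093 - 1102*1093)))*(4847510 - 558361) = (-21277 + 1/(-3257518 + (2592152 - 1601206 + 1949912 - 1204486)))*4289149 = (-21277 + 1/(-3257518 + 1736372))*4289149 = (-21277 + 1/(-1521146))*4289149 = (-21277 - 1/1521146)*4289149 = -32365423443/1521146*4289149 = -138820123595120007/1521146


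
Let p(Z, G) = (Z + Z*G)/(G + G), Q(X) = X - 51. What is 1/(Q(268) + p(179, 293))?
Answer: 293/89894 ≈ 0.0032594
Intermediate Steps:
Q(X) = -51 + X
p(Z, G) = (Z + G*Z)/(2*G) (p(Z, G) = (Z + G*Z)/((2*G)) = (Z + G*Z)*(1/(2*G)) = (Z + G*Z)/(2*G))
1/(Q(268) + p(179, 293)) = 1/((-51 + 268) + (½)*179*(1 + 293)/293) = 1/(217 + (½)*179*(1/293)*294) = 1/(217 + 26313/293) = 1/(89894/293) = 293/89894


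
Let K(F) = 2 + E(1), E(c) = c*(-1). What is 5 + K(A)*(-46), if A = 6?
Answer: -41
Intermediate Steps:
E(c) = -c
K(F) = 1 (K(F) = 2 - 1*1 = 2 - 1 = 1)
5 + K(A)*(-46) = 5 + 1*(-46) = 5 - 46 = -41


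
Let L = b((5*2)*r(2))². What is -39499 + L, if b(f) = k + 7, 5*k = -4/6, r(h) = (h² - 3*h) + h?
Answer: -8876666/225 ≈ -39452.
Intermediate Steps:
r(h) = h² - 2*h
k = -2/15 (k = (-4/6)/5 = (-4*⅙)/5 = (⅕)*(-⅔) = -2/15 ≈ -0.13333)
b(f) = 103/15 (b(f) = -2/15 + 7 = 103/15)
L = 10609/225 (L = (103/15)² = 10609/225 ≈ 47.151)
-39499 + L = -39499 + 10609/225 = -8876666/225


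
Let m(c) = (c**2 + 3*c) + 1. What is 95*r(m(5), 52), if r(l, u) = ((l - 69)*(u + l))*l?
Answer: -10142580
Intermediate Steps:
m(c) = 1 + c**2 + 3*c
r(l, u) = l*(-69 + l)*(l + u) (r(l, u) = ((-69 + l)*(l + u))*l = l*(-69 + l)*(l + u))
95*r(m(5), 52) = 95*((1 + 5**2 + 3*5)*((1 + 5**2 + 3*5)**2 - 69*(1 + 5**2 + 3*5) - 69*52 + (1 + 5**2 + 3*5)*52)) = 95*((1 + 25 + 15)*((1 + 25 + 15)**2 - 69*(1 + 25 + 15) - 3588 + (1 + 25 + 15)*52)) = 95*(41*(41**2 - 69*41 - 3588 + 41*52)) = 95*(41*(1681 - 2829 - 3588 + 2132)) = 95*(41*(-2604)) = 95*(-106764) = -10142580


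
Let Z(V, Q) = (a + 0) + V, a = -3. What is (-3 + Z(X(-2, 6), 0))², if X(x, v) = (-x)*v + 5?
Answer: 121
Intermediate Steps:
X(x, v) = 5 - v*x (X(x, v) = -v*x + 5 = 5 - v*x)
Z(V, Q) = -3 + V (Z(V, Q) = (-3 + 0) + V = -3 + V)
(-3 + Z(X(-2, 6), 0))² = (-3 + (-3 + (5 - 1*6*(-2))))² = (-3 + (-3 + (5 + 12)))² = (-3 + (-3 + 17))² = (-3 + 14)² = 11² = 121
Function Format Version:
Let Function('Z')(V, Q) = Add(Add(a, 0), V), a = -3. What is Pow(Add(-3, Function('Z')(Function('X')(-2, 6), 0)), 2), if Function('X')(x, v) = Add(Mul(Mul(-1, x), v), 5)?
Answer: 121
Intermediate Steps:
Function('X')(x, v) = Add(5, Mul(-1, v, x)) (Function('X')(x, v) = Add(Mul(-1, v, x), 5) = Add(5, Mul(-1, v, x)))
Function('Z')(V, Q) = Add(-3, V) (Function('Z')(V, Q) = Add(Add(-3, 0), V) = Add(-3, V))
Pow(Add(-3, Function('Z')(Function('X')(-2, 6), 0)), 2) = Pow(Add(-3, Add(-3, Add(5, Mul(-1, 6, -2)))), 2) = Pow(Add(-3, Add(-3, Add(5, 12))), 2) = Pow(Add(-3, Add(-3, 17)), 2) = Pow(Add(-3, 14), 2) = Pow(11, 2) = 121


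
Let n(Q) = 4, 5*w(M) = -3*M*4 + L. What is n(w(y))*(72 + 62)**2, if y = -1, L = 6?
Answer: 71824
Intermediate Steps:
w(M) = 6/5 - 12*M/5 (w(M) = (-3*M*4 + 6)/5 = (-12*M + 6)/5 = (6 - 12*M)/5 = 6/5 - 12*M/5)
n(w(y))*(72 + 62)**2 = 4*(72 + 62)**2 = 4*134**2 = 4*17956 = 71824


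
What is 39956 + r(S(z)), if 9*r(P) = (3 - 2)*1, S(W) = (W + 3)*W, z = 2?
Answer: 359605/9 ≈ 39956.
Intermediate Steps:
S(W) = W*(3 + W) (S(W) = (3 + W)*W = W*(3 + W))
r(P) = ⅑ (r(P) = ((3 - 2)*1)/9 = (1*1)/9 = (⅑)*1 = ⅑)
39956 + r(S(z)) = 39956 + ⅑ = 359605/9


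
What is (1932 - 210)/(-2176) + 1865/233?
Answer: 1828507/253504 ≈ 7.2129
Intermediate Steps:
(1932 - 210)/(-2176) + 1865/233 = 1722*(-1/2176) + 1865*(1/233) = -861/1088 + 1865/233 = 1828507/253504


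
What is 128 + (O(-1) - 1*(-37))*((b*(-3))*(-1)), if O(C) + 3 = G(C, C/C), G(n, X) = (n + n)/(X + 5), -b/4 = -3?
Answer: 1340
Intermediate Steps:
b = 12 (b = -4*(-3) = 12)
G(n, X) = 2*n/(5 + X) (G(n, X) = (2*n)/(5 + X) = 2*n/(5 + X))
O(C) = -3 + C/3 (O(C) = -3 + 2*C/(5 + C/C) = -3 + 2*C/(5 + 1) = -3 + 2*C/6 = -3 + 2*C*(⅙) = -3 + C/3)
128 + (O(-1) - 1*(-37))*((b*(-3))*(-1)) = 128 + ((-3 + (⅓)*(-1)) - 1*(-37))*((12*(-3))*(-1)) = 128 + ((-3 - ⅓) + 37)*(-36*(-1)) = 128 + (-10/3 + 37)*36 = 128 + (101/3)*36 = 128 + 1212 = 1340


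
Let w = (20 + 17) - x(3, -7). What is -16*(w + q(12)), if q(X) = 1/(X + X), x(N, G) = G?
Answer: -2114/3 ≈ -704.67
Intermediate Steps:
q(X) = 1/(2*X)
w = 44 (w = (20 + 17) - 1*(-7) = 37 + 7 = 44)
-16*(w + q(12)) = -16*(44 + (½)/12) = -16*(44 + (½)*(1/12)) = -16*(44 + 1/24) = -16*1057/24 = -2114/3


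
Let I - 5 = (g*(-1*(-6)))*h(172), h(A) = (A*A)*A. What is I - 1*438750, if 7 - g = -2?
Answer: 274337447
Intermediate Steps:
h(A) = A**3 (h(A) = A**2*A = A**3)
g = 9 (g = 7 - 1*(-2) = 7 + 2 = 9)
I = 274776197 (I = 5 + (9*(-1*(-6)))*172**3 = 5 + (9*6)*5088448 = 5 + 54*5088448 = 5 + 274776192 = 274776197)
I - 1*438750 = 274776197 - 1*438750 = 274776197 - 438750 = 274337447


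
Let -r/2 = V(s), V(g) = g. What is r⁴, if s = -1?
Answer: 16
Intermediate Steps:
r = 2 (r = -2*(-1) = 2)
r⁴ = 2⁴ = 16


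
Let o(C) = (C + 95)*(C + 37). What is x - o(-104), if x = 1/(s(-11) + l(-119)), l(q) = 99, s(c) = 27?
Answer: -75977/126 ≈ -602.99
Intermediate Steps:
o(C) = (37 + C)*(95 + C) (o(C) = (95 + C)*(37 + C) = (37 + C)*(95 + C))
x = 1/126 (x = 1/(27 + 99) = 1/126 ≈ 0.0079365)
x - o(-104) = 1/126 - (3515 + (-104)² + 132*(-104)) = 1/126 - (3515 + 10816 - 13728) = 1/126 - 1*603 = 1/126 - 603 = -75977/126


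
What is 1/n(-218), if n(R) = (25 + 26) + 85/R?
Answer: 218/11033 ≈ 0.019759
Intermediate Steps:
n(R) = 51 + 85/R
1/n(-218) = 1/(51 + 85/(-218)) = 1/(51 + 85*(-1/218)) = 1/(51 - 85/218) = 1/(11033/218) = 218/11033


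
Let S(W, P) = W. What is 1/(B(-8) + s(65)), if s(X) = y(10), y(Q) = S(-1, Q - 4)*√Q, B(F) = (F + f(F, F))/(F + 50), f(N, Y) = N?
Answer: 84/2173 - 441*√10/4346 ≈ -0.28223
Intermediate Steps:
B(F) = 2*F/(50 + F) (B(F) = (F + F)/(F + 50) = (2*F)/(50 + F) = 2*F/(50 + F))
y(Q) = -√Q
s(X) = -√10
1/(B(-8) + s(65)) = 1/(2*(-8)/(50 - 8) - √10) = 1/(2*(-8)/42 - √10) = 1/(2*(-8)*(1/42) - √10) = 1/(-8/21 - √10)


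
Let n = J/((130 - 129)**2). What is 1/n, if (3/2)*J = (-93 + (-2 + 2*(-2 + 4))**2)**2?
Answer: 3/15842 ≈ 0.00018937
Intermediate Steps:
J = 15842/3 (J = 2*(-93 + (-2 + 2*(-2 + 4))**2)**2/3 = 2*(-93 + (-2 + 2*2)**2)**2/3 = 2*(-93 + (-2 + 4)**2)**2/3 = 2*(-93 + 2**2)**2/3 = 2*(-93 + 4)**2/3 = (2/3)*(-89)**2 = (2/3)*7921 = 15842/3 ≈ 5280.7)
n = 15842/3 (n = 15842/(3*((130 - 129)**2)) = 15842/(3*(1**2)) = (15842/3)/1 = (15842/3)*1 = 15842/3 ≈ 5280.7)
1/n = 1/(15842/3) = 3/15842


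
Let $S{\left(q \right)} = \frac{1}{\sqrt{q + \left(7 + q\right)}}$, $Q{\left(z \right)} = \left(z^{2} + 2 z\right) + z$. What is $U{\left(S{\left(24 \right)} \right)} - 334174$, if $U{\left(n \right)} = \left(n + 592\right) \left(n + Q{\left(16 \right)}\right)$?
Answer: $- \frac{8481329}{55} + \frac{896 \sqrt{55}}{55} \approx -1.5409 \cdot 10^{5}$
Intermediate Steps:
$Q{\left(z \right)} = z^{2} + 3 z$
$S{\left(q \right)} = \frac{1}{\sqrt{7 + 2 q}}$
$U{\left(n \right)} = \left(304 + n\right) \left(592 + n\right)$ ($U{\left(n \right)} = \left(n + 592\right) \left(n + 16 \left(3 + 16\right)\right) = \left(592 + n\right) \left(n + 16 \cdot 19\right) = \left(592 + n\right) \left(n + 304\right) = \left(592 + n\right) \left(304 + n\right) = \left(304 + n\right) \left(592 + n\right)$)
$U{\left(S{\left(24 \right)} \right)} - 334174 = \left(179968 + \left(\frac{1}{\sqrt{7 + 2 \cdot 24}}\right)^{2} + \frac{896}{\sqrt{7 + 2 \cdot 24}}\right) - 334174 = \left(179968 + \left(\frac{1}{\sqrt{7 + 48}}\right)^{2} + \frac{896}{\sqrt{7 + 48}}\right) - 334174 = \left(179968 + \left(\frac{1}{\sqrt{55}}\right)^{2} + \frac{896}{\sqrt{55}}\right) - 334174 = \left(179968 + \left(\frac{\sqrt{55}}{55}\right)^{2} + 896 \frac{\sqrt{55}}{55}\right) - 334174 = \left(179968 + \frac{1}{55} + \frac{896 \sqrt{55}}{55}\right) - 334174 = \left(\frac{9898241}{55} + \frac{896 \sqrt{55}}{55}\right) - 334174 = - \frac{8481329}{55} + \frac{896 \sqrt{55}}{55}$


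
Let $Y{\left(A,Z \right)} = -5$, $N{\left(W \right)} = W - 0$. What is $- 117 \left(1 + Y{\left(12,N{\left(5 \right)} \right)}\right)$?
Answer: $468$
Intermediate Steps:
$N{\left(W \right)} = W$ ($N{\left(W \right)} = W + 0 = W$)
$- 117 \left(1 + Y{\left(12,N{\left(5 \right)} \right)}\right) = - 117 \left(1 - 5\right) = \left(-117\right) \left(-4\right) = 468$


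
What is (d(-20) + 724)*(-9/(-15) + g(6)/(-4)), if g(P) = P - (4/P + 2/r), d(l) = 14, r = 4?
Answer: -8979/20 ≈ -448.95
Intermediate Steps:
g(P) = -½ + P - 4/P (g(P) = P - (4/P + 2/4) = P - (4/P + 2*(¼)) = P - (4/P + ½) = P - (½ + 4/P) = P + (-½ - 4/P) = -½ + P - 4/P)
(d(-20) + 724)*(-9/(-15) + g(6)/(-4)) = (14 + 724)*(-9/(-15) + (-½ + 6 - 4/6)/(-4)) = 738*(-9*(-1/15) + (-½ + 6 - 4*⅙)*(-¼)) = 738*(⅗ + (-½ + 6 - ⅔)*(-¼)) = 738*(⅗ + (29/6)*(-¼)) = 738*(⅗ - 29/24) = 738*(-73/120) = -8979/20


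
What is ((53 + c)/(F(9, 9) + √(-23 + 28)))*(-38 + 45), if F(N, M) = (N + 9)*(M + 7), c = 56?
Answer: 219744/82939 - 763*√5/82939 ≈ 2.6289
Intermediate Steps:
F(N, M) = (7 + M)*(9 + N) (F(N, M) = (9 + N)*(7 + M) = (7 + M)*(9 + N))
((53 + c)/(F(9, 9) + √(-23 + 28)))*(-38 + 45) = ((53 + 56)/((63 + 7*9 + 9*9 + 9*9) + √(-23 + 28)))*(-38 + 45) = (109/((63 + 63 + 81 + 81) + √5))*7 = (109/(288 + √5))*7 = 763/(288 + √5)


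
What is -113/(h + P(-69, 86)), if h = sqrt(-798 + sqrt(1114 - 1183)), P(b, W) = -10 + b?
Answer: 113/(79 - sqrt(-798 + I*sqrt(69))) ≈ 1.27 + 0.455*I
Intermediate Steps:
h = sqrt(-798 + I*sqrt(69)) (h = sqrt(-798 + sqrt(-69)) = sqrt(-798 + I*sqrt(69)) ≈ 0.147 + 28.249*I)
-113/(h + P(-69, 86)) = -113/(sqrt(-798 + I*sqrt(69)) + (-10 - 69)) = -113/(sqrt(-798 + I*sqrt(69)) - 79) = -113/(-79 + sqrt(-798 + I*sqrt(69)))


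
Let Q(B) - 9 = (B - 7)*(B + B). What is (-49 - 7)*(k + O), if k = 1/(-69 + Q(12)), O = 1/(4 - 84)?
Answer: -7/30 ≈ -0.23333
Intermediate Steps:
Q(B) = 9 + 2*B*(-7 + B) (Q(B) = 9 + (B - 7)*(B + B) = 9 + (-7 + B)*(2*B) = 9 + 2*B*(-7 + B))
O = -1/80 (O = 1/(-80) = -1/80 ≈ -0.012500)
k = 1/60 (k = 1/(-69 + (9 - 14*12 + 2*12²)) = 1/(-69 + (9 - 168 + 2*144)) = 1/(-69 + (9 - 168 + 288)) = 1/(-69 + 129) = 1/60 ≈ 0.016667)
(-49 - 7)*(k + O) = (-49 - 7)*(1/60 - 1/80) = -56*1/240 = -7/30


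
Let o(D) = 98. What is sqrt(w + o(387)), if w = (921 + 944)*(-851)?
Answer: I*sqrt(1587017) ≈ 1259.8*I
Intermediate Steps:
w = -1587115 (w = 1865*(-851) = -1587115)
sqrt(w + o(387)) = sqrt(-1587115 + 98) = sqrt(-1587017) = I*sqrt(1587017)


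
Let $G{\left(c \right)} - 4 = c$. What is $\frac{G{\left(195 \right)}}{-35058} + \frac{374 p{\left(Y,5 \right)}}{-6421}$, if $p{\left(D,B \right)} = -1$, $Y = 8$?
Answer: $\frac{11833913}{225107418} \approx 0.05257$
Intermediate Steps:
$G{\left(c \right)} = 4 + c$
$\frac{G{\left(195 \right)}}{-35058} + \frac{374 p{\left(Y,5 \right)}}{-6421} = \frac{4 + 195}{-35058} + \frac{374 \left(-1\right)}{-6421} = 199 \left(- \frac{1}{35058}\right) - - \frac{374}{6421} = - \frac{199}{35058} + \frac{374}{6421} = \frac{11833913}{225107418}$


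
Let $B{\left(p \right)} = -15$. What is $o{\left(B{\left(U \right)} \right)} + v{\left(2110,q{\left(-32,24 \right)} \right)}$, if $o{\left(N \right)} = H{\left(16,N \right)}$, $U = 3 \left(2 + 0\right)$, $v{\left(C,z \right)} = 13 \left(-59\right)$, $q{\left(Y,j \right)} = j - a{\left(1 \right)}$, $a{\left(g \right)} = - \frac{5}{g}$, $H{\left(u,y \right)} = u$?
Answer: $-751$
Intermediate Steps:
$q{\left(Y,j \right)} = 5 + j$ ($q{\left(Y,j \right)} = j - - \frac{5}{1} = j - \left(-5\right) 1 = j - -5 = j + 5 = 5 + j$)
$v{\left(C,z \right)} = -767$
$U = 6$ ($U = 3 \cdot 2 = 6$)
$o{\left(N \right)} = 16$
$o{\left(B{\left(U \right)} \right)} + v{\left(2110,q{\left(-32,24 \right)} \right)} = 16 - 767 = -751$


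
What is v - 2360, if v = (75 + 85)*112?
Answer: 15560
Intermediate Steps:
v = 17920 (v = 160*112 = 17920)
v - 2360 = 17920 - 2360 = 15560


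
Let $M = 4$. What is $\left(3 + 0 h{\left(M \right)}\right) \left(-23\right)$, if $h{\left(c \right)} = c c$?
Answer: $-69$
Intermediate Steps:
$h{\left(c \right)} = c^{2}$
$\left(3 + 0 h{\left(M \right)}\right) \left(-23\right) = \left(3 + 0 \cdot 4^{2}\right) \left(-23\right) = \left(3 + 0 \cdot 16\right) \left(-23\right) = \left(3 + 0\right) \left(-23\right) = 3 \left(-23\right) = -69$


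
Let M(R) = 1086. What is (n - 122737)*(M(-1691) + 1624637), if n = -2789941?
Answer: -4735207616194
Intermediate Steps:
(n - 122737)*(M(-1691) + 1624637) = (-2789941 - 122737)*(1086 + 1624637) = -2912678*1625723 = -4735207616194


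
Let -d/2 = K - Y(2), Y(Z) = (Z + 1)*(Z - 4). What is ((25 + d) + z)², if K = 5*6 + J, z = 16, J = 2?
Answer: 1225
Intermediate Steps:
Y(Z) = (1 + Z)*(-4 + Z)
K = 32 (K = 5*6 + 2 = 30 + 2 = 32)
d = -76 (d = -2*(32 - (-4 + 2² - 3*2)) = -2*(32 - (-4 + 4 - 6)) = -2*(32 - 1*(-6)) = -2*(32 + 6) = -2*38 = -76)
((25 + d) + z)² = ((25 - 76) + 16)² = (-51 + 16)² = (-35)² = 1225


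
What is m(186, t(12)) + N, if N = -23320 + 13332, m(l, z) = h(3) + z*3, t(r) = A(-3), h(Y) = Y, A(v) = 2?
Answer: -9979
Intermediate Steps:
t(r) = 2
m(l, z) = 3 + 3*z (m(l, z) = 3 + z*3 = 3 + 3*z)
N = -9988
m(186, t(12)) + N = (3 + 3*2) - 9988 = (3 + 6) - 9988 = 9 - 9988 = -9979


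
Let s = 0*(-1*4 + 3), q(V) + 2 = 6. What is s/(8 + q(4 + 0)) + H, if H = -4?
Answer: -4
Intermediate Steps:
q(V) = 4 (q(V) = -2 + 6 = 4)
s = 0 (s = 0*(-4 + 3) = 0*(-1) = 0)
s/(8 + q(4 + 0)) + H = 0/(8 + 4) - 4 = 0/12 - 4 = 0*(1/12) - 4 = 0 - 4 = -4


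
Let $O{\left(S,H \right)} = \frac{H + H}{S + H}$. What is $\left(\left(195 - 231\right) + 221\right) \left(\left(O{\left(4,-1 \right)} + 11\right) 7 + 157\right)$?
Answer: $\frac{127280}{3} \approx 42427.0$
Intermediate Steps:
$O{\left(S,H \right)} = \frac{2 H}{H + S}$
$\left(\left(195 - 231\right) + 221\right) \left(\left(O{\left(4,-1 \right)} + 11\right) 7 + 157\right) = \left(\left(195 - 231\right) + 221\right) \left(\left(2 \left(-1\right) \frac{1}{-1 + 4} + 11\right) 7 + 157\right) = \left(\left(195 - 231\right) + 221\right) \left(\left(2 \left(-1\right) \frac{1}{3} + 11\right) 7 + 157\right) = \left(-36 + 221\right) \left(\left(2 \left(-1\right) \frac{1}{3} + 11\right) 7 + 157\right) = 185 \left(\left(- \frac{2}{3} + 11\right) 7 + 157\right) = 185 \left(\frac{31}{3} \cdot 7 + 157\right) = 185 \left(\frac{217}{3} + 157\right) = 185 \cdot \frac{688}{3} = \frac{127280}{3}$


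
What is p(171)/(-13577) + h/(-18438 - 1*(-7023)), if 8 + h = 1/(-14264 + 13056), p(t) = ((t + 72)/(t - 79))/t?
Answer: 11450161435/16362818033736 ≈ 0.00069977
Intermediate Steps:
p(t) = (72 + t)/(t*(-79 + t)) (p(t) = ((72 + t)/(-79 + t))/t = (72 + t)/(t*(-79 + t)))
h = -9665/1208 (h = -8 + 1/(-14264 + 13056) = -8 + 1/(-1208) = -8 - 1/1208 = -9665/1208 ≈ -8.0008)
p(171)/(-13577) + h/(-18438 - 1*(-7023)) = ((72 + 171)/(171*(-79 + 171)))/(-13577) - 9665/(1208*(-18438 - 1*(-7023))) = ((1/171)*243/92)*(-1/13577) - 9665/(1208*(-18438 + 7023)) = ((1/171)*(1/92)*243)*(-1/13577) - 9665/1208/(-11415) = (27/1748)*(-1/13577) - 9665/1208*(-1/11415) = -27/23732596 + 1933/2757864 = 11450161435/16362818033736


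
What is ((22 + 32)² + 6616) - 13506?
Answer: -3974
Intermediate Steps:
((22 + 32)² + 6616) - 13506 = (54² + 6616) - 13506 = (2916 + 6616) - 13506 = 9532 - 13506 = -3974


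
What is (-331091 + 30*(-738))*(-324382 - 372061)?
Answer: 246005257333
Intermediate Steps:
(-331091 + 30*(-738))*(-324382 - 372061) = (-331091 - 22140)*(-696443) = -353231*(-696443) = 246005257333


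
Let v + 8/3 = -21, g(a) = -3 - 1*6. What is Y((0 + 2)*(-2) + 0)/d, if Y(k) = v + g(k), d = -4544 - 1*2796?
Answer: 49/11010 ≈ 0.0044505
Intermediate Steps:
g(a) = -9 (g(a) = -3 - 6 = -9)
v = -71/3 (v = -8/3 - 21 = -71/3 ≈ -23.667)
d = -7340 (d = -4544 - 2796 = -7340)
Y(k) = -98/3 (Y(k) = -71/3 - 9 = -98/3)
Y((0 + 2)*(-2) + 0)/d = -98/3/(-7340) = -98/3*(-1/7340) = 49/11010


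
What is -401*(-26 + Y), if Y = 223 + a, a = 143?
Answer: -136340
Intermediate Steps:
Y = 366 (Y = 223 + 143 = 366)
-401*(-26 + Y) = -401*(-26 + 366) = -401*340 = -136340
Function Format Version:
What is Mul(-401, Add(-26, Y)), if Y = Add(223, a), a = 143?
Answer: -136340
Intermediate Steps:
Y = 366 (Y = Add(223, 143) = 366)
Mul(-401, Add(-26, Y)) = Mul(-401, Add(-26, 366)) = Mul(-401, 340) = -136340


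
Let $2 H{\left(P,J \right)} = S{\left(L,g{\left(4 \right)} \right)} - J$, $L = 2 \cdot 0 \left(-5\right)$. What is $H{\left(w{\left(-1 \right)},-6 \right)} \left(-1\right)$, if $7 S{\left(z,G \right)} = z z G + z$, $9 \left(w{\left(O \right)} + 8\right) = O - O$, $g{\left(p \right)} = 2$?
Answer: $-3$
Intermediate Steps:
$L = 0$ ($L = 0 \left(-5\right) = 0$)
$w{\left(O \right)} = -8$ ($w{\left(O \right)} = -8 + \frac{O - O}{9} = -8 + \frac{1}{9} \cdot 0 = -8 + 0 = -8$)
$S{\left(z,G \right)} = \frac{z}{7} + \frac{G z^{2}}{7}$ ($S{\left(z,G \right)} = \frac{z z G + z}{7} = \frac{z^{2} G + z}{7} = \frac{G z^{2} + z}{7} = \frac{z + G z^{2}}{7} = \frac{z}{7} + \frac{G z^{2}}{7}$)
$H{\left(P,J \right)} = - \frac{J}{2}$ ($H{\left(P,J \right)} = \frac{\frac{1}{7} \cdot 0 \left(1 + 2 \cdot 0\right) - J}{2} = \frac{\frac{1}{7} \cdot 0 \left(1 + 0\right) - J}{2} = \frac{\frac{1}{7} \cdot 0 \cdot 1 - J}{2} = \frac{0 - J}{2} = \frac{\left(-1\right) J}{2} = - \frac{J}{2}$)
$H{\left(w{\left(-1 \right)},-6 \right)} \left(-1\right) = \left(- \frac{1}{2}\right) \left(-6\right) \left(-1\right) = 3 \left(-1\right) = -3$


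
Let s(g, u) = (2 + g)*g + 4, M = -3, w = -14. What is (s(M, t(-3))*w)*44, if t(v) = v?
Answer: -4312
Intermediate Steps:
s(g, u) = 4 + g*(2 + g) (s(g, u) = g*(2 + g) + 4 = 4 + g*(2 + g))
(s(M, t(-3))*w)*44 = ((4 + (-3)² + 2*(-3))*(-14))*44 = ((4 + 9 - 6)*(-14))*44 = (7*(-14))*44 = -98*44 = -4312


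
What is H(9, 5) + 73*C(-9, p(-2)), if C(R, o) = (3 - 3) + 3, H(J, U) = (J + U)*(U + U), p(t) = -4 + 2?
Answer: 359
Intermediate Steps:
p(t) = -2
H(J, U) = 2*U*(J + U) (H(J, U) = (J + U)*(2*U) = 2*U*(J + U))
C(R, o) = 3 (C(R, o) = 0 + 3 = 3)
H(9, 5) + 73*C(-9, p(-2)) = 2*5*(9 + 5) + 73*3 = 2*5*14 + 219 = 140 + 219 = 359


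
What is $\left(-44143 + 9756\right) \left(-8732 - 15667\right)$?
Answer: $839008413$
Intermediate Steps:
$\left(-44143 + 9756\right) \left(-8732 - 15667\right) = \left(-34387\right) \left(-24399\right) = 839008413$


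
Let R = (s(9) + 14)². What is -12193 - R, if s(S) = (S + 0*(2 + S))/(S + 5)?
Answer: -2431853/196 ≈ -12407.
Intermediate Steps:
s(S) = S/(5 + S) (s(S) = (S + 0)/(5 + S) = S/(5 + S))
R = 42025/196 (R = (9/(5 + 9) + 14)² = (9/14 + 14)² = (205/14)² = 42025/196 ≈ 214.41)
-12193 - R = -12193 - 1*42025/196 = -12193 - 42025/196 = -2431853/196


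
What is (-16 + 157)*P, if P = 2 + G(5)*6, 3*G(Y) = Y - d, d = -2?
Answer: 2256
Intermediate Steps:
G(Y) = 2/3 + Y/3 (G(Y) = (Y - 1*(-2))/3 = (Y + 2)/3 = (2 + Y)/3 = 2/3 + Y/3)
P = 16 (P = 2 + (2/3 + (1/3)*5)*6 = 2 + (2/3 + 5/3)*6 = 2 + (7/3)*6 = 2 + 14 = 16)
(-16 + 157)*P = (-16 + 157)*16 = 141*16 = 2256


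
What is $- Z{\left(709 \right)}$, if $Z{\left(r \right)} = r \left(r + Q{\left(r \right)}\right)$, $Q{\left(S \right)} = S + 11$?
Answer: $-1013161$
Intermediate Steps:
$Q{\left(S \right)} = 11 + S$
$Z{\left(r \right)} = r \left(11 + 2 r\right)$ ($Z{\left(r \right)} = r \left(r + \left(11 + r\right)\right) = r \left(11 + 2 r\right)$)
$- Z{\left(709 \right)} = - 709 \left(11 + 2 \cdot 709\right) = - 709 \left(11 + 1418\right) = - 709 \cdot 1429 = \left(-1\right) 1013161 = -1013161$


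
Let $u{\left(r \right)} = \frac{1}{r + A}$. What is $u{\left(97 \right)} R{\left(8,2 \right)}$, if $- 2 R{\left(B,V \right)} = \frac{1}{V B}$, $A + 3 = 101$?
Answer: $- \frac{1}{6240} \approx -0.00016026$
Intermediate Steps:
$A = 98$ ($A = -3 + 101 = 98$)
$R{\left(B,V \right)} = - \frac{1}{2 B V}$ ($R{\left(B,V \right)} = - \frac{1}{2 V B} = - \frac{1}{2 B V}$)
$u{\left(r \right)} = \frac{1}{98 + r}$ ($u{\left(r \right)} = \frac{1}{r + 98} = \frac{1}{98 + r}$)
$u{\left(97 \right)} R{\left(8,2 \right)} = \frac{\left(- \frac{1}{2}\right) \frac{1}{8} \cdot \frac{1}{2}}{98 + 97} = \frac{\left(- \frac{1}{2}\right) \frac{1}{8} \cdot \frac{1}{2}}{195} = \frac{1}{195} \left(- \frac{1}{32}\right) = - \frac{1}{6240}$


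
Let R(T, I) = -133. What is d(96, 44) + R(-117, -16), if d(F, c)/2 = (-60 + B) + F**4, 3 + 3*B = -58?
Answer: 509607055/3 ≈ 1.6987e+8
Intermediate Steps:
B = -61/3 (B = -1 + (1/3)*(-58) = -1 - 58/3 = -61/3 ≈ -20.333)
d(F, c) = -482/3 + 2*F**4 (d(F, c) = 2*((-60 - 61/3) + F**4) = 2*(-241/3 + F**4) = -482/3 + 2*F**4)
d(96, 44) + R(-117, -16) = (-482/3 + 2*96**4) - 133 = (-482/3 + 2*84934656) - 133 = (-482/3 + 169869312) - 133 = 509607454/3 - 133 = 509607055/3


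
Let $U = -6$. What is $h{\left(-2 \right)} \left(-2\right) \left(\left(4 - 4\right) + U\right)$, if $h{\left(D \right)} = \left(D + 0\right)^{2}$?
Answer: $48$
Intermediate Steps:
$h{\left(D \right)} = D^{2}$
$h{\left(-2 \right)} \left(-2\right) \left(\left(4 - 4\right) + U\right) = \left(-2\right)^{2} \left(-2\right) \left(\left(4 - 4\right) - 6\right) = 4 \left(-2\right) \left(0 - 6\right) = \left(-8\right) \left(-6\right) = 48$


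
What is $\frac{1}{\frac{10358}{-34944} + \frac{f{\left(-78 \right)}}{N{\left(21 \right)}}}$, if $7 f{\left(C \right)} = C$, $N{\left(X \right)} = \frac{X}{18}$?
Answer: $- \frac{122304}{1204381} \approx -0.10155$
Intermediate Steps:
$N{\left(X \right)} = \frac{X}{18}$ ($N{\left(X \right)} = X \frac{1}{18} = \frac{X}{18}$)
$f{\left(C \right)} = \frac{C}{7}$
$\frac{1}{\frac{10358}{-34944} + \frac{f{\left(-78 \right)}}{N{\left(21 \right)}}} = \frac{1}{\frac{10358}{-34944} + \frac{\frac{1}{7} \left(-78\right)}{\frac{1}{18} \cdot 21}} = \frac{1}{10358 \left(- \frac{1}{34944}\right) - \frac{78}{7 \cdot \frac{7}{6}}} = \frac{1}{- \frac{5179}{17472} - \frac{468}{49}} = \frac{1}{- \frac{1204381}{122304}} = - \frac{122304}{1204381}$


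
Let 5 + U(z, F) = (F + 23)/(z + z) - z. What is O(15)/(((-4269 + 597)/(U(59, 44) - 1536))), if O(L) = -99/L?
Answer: -692021/240720 ≈ -2.8748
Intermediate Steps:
U(z, F) = -5 - z + (23 + F)/(2*z) (U(z, F) = -5 + ((F + 23)/(z + z) - z) = -5 + ((23 + F)/((2*z)) - z) = -5 + ((23 + F)*(1/(2*z)) - z) = -5 + ((23 + F)/(2*z) - z) = -5 + (-z + (23 + F)/(2*z)) = -5 - z + (23 + F)/(2*z))
O(15)/(((-4269 + 597)/(U(59, 44) - 1536))) = (-99/15)/(((-4269 + 597)/((1/2)*(23 + 44 - 2*59*(5 + 59))/59 - 1536))) = (-99*1/15)/((-3672/((1/2)*(1/59)*(23 + 44 - 2*59*64) - 1536))) = -33/(5*((-3672/((1/2)*(1/59)*(23 + 44 - 7552) - 1536)))) = -33/(5*((-3672/((1/2)*(1/59)*(-7485) - 1536)))) = -33/(5*((-3672/(-7485/118 - 1536)))) = -33/(5*((-3672/(-188733/118)))) = -33/(5*((-3672*(-118/188733)))) = -33/(5*144432/62911) = -33/5*62911/144432 = -692021/240720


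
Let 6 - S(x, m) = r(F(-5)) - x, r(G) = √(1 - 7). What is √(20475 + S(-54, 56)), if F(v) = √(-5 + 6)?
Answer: √(20427 - I*√6) ≈ 142.92 - 0.0086*I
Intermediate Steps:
F(v) = 1 (F(v) = √1 = 1)
r(G) = I*√6 (r(G) = √(-6) = I*√6)
S(x, m) = 6 + x - I*√6 (S(x, m) = 6 - (I*√6 - x) = 6 - (-x + I*√6) = 6 + (x - I*√6) = 6 + x - I*√6)
√(20475 + S(-54, 56)) = √(20475 + (6 - 54 - I*√6)) = √(20475 + (-48 - I*√6)) = √(20427 - I*√6)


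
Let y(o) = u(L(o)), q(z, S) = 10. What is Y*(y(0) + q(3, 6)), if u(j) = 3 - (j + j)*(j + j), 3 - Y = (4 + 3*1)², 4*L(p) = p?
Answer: -598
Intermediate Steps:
L(p) = p/4
Y = -46 (Y = 3 - (4 + 3*1)² = 3 - (4 + 3)² = 3 - 1*7² = 3 - 1*49 = 3 - 49 = -46)
u(j) = 3 - 4*j² (u(j) = 3 - 2*j*2*j = 3 - 4*j²)
y(o) = 3 - o²/4 (y(o) = 3 - 4*o²/16 = 3 - o²/4)
Y*(y(0) + q(3, 6)) = -46*((3 - ¼*0²) + 10) = -46*((3 - ¼*0) + 10) = -46*((3 + 0) + 10) = -46*(3 + 10) = -46*13 = -598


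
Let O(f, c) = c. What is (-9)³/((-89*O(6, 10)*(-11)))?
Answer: -729/9790 ≈ -0.074464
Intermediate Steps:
(-9)³/((-89*O(6, 10)*(-11))) = (-9)³/((-89*10*(-11))) = -729/((-890*(-11))) = -729/9790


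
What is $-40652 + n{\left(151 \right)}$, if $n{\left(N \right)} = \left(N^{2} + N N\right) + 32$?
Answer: $4982$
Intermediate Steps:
$n{\left(N \right)} = 32 + 2 N^{2}$ ($n{\left(N \right)} = \left(N^{2} + N^{2}\right) + 32 = 2 N^{2} + 32 = 32 + 2 N^{2}$)
$-40652 + n{\left(151 \right)} = -40652 + \left(32 + 2 \cdot 151^{2}\right) = -40652 + \left(32 + 2 \cdot 22801\right) = -40652 + \left(32 + 45602\right) = -40652 + 45634 = 4982$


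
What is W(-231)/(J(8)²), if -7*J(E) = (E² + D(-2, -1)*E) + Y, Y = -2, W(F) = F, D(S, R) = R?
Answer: -3773/972 ≈ -3.8817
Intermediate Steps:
J(E) = 2/7 - E²/7 + E/7 (J(E) = -((E² - E) - 2)/7 = -(-2 + E² - E)/7 = 2/7 - E²/7 + E/7)
W(-231)/(J(8)²) = -231/(2/7 - ⅐*8² + (⅐)*8)² = -231/(2/7 - ⅐*64 + 8/7)² = -231/(2/7 - 64/7 + 8/7)² = -231/((-54/7)²) = -231/2916/49 = -231*49/2916 = -3773/972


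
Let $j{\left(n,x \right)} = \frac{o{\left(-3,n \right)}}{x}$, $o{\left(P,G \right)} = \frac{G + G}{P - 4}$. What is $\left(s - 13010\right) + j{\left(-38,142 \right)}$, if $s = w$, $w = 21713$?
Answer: $\frac{4325429}{497} \approx 8703.1$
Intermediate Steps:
$o{\left(P,G \right)} = \frac{2 G}{-4 + P}$
$j{\left(n,x \right)} = - \frac{2 n}{7 x}$ ($j{\left(n,x \right)} = \frac{2 n \frac{1}{-4 - 3}}{x} = \frac{2 n \frac{1}{-7}}{x} = \frac{2 n \left(- \frac{1}{7}\right)}{x} = \frac{\left(- \frac{2}{7}\right) n}{x} = - \frac{2 n}{7 x}$)
$s = 21713$
$\left(s - 13010\right) + j{\left(-38,142 \right)} = \left(21713 - 13010\right) - - \frac{76}{7 \cdot 142} = 8703 - \left(- \frac{76}{7}\right) \frac{1}{142} = 8703 + \frac{38}{497} = \frac{4325429}{497}$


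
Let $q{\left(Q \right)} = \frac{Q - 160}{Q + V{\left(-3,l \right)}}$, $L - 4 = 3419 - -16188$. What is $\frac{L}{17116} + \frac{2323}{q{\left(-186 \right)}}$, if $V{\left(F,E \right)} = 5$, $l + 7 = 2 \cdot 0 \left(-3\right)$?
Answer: $\frac{3601715057}{2961068} \approx 1216.4$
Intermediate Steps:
$l = -7$ ($l = -7 + 2 \cdot 0 \left(-3\right) = -7 + 0 \left(-3\right) = -7 + 0 = -7$)
$L = 19611$ ($L = 4 + \left(3419 - -16188\right) = 4 + \left(3419 + 16188\right) = 4 + 19607 = 19611$)
$q{\left(Q \right)} = \frac{-160 + Q}{5 + Q}$ ($q{\left(Q \right)} = \frac{Q - 160}{Q + 5} = \frac{-160 + Q}{5 + Q}$)
$\frac{L}{17116} + \frac{2323}{q{\left(-186 \right)}} = \frac{19611}{17116} + \frac{2323}{\frac{1}{5 - 186} \left(-160 - 186\right)} = 19611 \cdot \frac{1}{17116} + \frac{2323}{\frac{1}{-181} \left(-346\right)} = \frac{19611}{17116} + \frac{2323}{\left(- \frac{1}{181}\right) \left(-346\right)} = \frac{19611}{17116} + \frac{2323}{\frac{346}{181}} = \frac{19611}{17116} + 2323 \cdot \frac{181}{346} = \frac{19611}{17116} + \frac{420463}{346} = \frac{3601715057}{2961068}$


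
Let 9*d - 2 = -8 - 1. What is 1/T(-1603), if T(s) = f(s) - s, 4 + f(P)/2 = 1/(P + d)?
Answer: 7217/11511106 ≈ 0.00062696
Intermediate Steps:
d = -7/9 (d = 2/9 + (-8 - 1)/9 = 2/9 + (⅑)*(-9) = 2/9 - 1 = -7/9 ≈ -0.77778)
f(P) = -8 + 2/(-7/9 + P) (f(P) = -8 + 2/(P - 7/9) = -8 + 2/(-7/9 + P))
T(s) = -s + 2*(37 - 36*s)/(-7 + 9*s) (T(s) = 2*(37 - 36*s)/(-7 + 9*s) - s = -s + 2*(37 - 36*s)/(-7 + 9*s))
1/T(-1603) = 1/((74 - 65*(-1603) - 9*(-1603)²)/(-7 + 9*(-1603))) = 1/((74 + 104195 - 9*2569609)/(-7 - 14427)) = 1/((74 + 104195 - 23126481)/(-14434)) = 1/(-1/14434*(-23022212)) = 1/(11511106/7217) = 7217/11511106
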